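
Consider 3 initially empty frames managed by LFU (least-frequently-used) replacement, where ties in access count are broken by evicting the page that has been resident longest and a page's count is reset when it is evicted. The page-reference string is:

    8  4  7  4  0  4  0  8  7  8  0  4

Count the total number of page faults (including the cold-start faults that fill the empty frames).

8: fault, frames {8}
4: fault, frames {8,4}
7: fault, frames {8,4,7}
4: hit
0: fault, evict 8, frames {4,7,0}
4: hit
0: hit
8: fault, evict 7, frames {4,0,8}
7: fault, evict 8, frames {4,0,7}
8: fault, evict 7, frames {4,0,8}
0: hit
4: hit
Page faults: 7.

7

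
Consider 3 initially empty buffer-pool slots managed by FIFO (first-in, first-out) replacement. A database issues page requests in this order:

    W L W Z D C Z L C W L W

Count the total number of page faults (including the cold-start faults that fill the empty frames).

W → fault, frames [W]
L → fault, frames [W, L]
W → hit
Z → fault, frames [W, L, Z]
D → fault, evict W, frames [L, Z, D]
C → fault, evict L, frames [Z, D, C]
Z → hit
L → fault, evict Z, frames [D, C, L]
C → hit
W → fault, evict D, frames [C, L, W]
L → hit
W → hit
Page faults: 7.

7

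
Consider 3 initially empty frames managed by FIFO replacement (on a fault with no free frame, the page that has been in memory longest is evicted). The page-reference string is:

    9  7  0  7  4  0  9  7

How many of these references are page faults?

6

9: miss, frames {9}
7: miss, frames {9,7}
0: miss, frames {9,7,0}
7: hit
4: miss, evict 9, frames {7,0,4}
0: hit
9: miss, evict 7, frames {0,4,9}
7: miss, evict 0, frames {4,9,7}
Page faults: 6.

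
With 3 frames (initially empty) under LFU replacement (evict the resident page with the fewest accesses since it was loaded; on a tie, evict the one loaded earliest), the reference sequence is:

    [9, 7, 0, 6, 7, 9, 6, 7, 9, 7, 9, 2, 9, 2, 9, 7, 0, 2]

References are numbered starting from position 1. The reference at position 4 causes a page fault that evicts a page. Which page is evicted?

9

pos 1: 9 → miss, frames [9]
pos 2: 7 → miss, frames [9, 7]
pos 3: 0 → miss, frames [9, 7, 0]
pos 4: 6 → miss, evict 9, frames [7, 0, 6]
At position 4, page 9 is evicted.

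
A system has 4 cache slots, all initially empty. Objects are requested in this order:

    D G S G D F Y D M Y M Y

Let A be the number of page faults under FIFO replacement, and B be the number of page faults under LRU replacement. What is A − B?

Under FIFO: F F F . . F F F F . . . → 7 faults.
Under LRU: F F F . . F F . F . . . → 6 faults.
A − B = 7 − 6 = 1.

1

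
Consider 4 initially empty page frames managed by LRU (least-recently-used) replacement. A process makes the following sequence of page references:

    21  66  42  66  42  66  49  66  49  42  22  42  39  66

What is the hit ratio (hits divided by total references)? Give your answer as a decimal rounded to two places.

21: fault, frames [21]
66: fault, frames [21, 66]
42: fault, frames [21, 66, 42]
66: hit
42: hit
66: hit
49: fault, frames [21, 42, 66, 49]
66: hit
49: hit
42: hit
22: fault, evict 21, frames [66, 49, 42, 22]
42: hit
39: fault, evict 66, frames [49, 22, 42, 39]
66: fault, evict 49, frames [22, 42, 39, 66]
Hits: 7 of 14 references → 7/14 = 0.5000.

0.50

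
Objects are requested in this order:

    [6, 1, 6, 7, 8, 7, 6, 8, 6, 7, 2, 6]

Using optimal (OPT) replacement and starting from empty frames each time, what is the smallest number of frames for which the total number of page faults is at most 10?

f=1: 12 faults
f=2: 7 faults
f=3: 5 faults
f=4: 5 faults
f=5: 5 faults
Smallest f with faults ≤ 10 is 2.

2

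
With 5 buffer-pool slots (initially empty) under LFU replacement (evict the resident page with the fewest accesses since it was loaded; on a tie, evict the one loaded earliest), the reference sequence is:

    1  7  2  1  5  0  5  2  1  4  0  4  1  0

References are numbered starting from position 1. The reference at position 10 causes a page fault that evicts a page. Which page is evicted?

7

pos 1: 1 → miss, frames [1]
pos 2: 7 → miss, frames [1, 7]
pos 3: 2 → miss, frames [1, 7, 2]
pos 4: 1 → hit
pos 5: 5 → miss, frames [1, 7, 2, 5]
pos 6: 0 → miss, frames [1, 7, 2, 5, 0]
pos 7: 5 → hit
pos 8: 2 → hit
pos 9: 1 → hit
pos 10: 4 → miss, evict 7, frames [1, 2, 5, 0, 4]
At position 10, page 7 is evicted.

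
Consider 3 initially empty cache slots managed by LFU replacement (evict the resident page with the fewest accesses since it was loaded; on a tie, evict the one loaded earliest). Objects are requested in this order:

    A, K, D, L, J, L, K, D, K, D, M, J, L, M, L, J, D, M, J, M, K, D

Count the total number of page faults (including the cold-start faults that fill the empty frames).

A: fault, frames [A]
K: fault, frames [A, K]
D: fault, frames [A, K, D]
L: fault, evict A, frames [K, D, L]
J: fault, evict K, frames [D, L, J]
L: hit
K: fault, evict D, frames [L, J, K]
D: fault, evict J, frames [L, K, D]
K: hit
D: hit
M: fault, evict L, frames [K, D, M]
J: fault, evict M, frames [K, D, J]
L: fault, evict J, frames [K, D, L]
M: fault, evict L, frames [K, D, M]
L: fault, evict M, frames [K, D, L]
J: fault, evict L, frames [K, D, J]
D: hit
M: fault, evict J, frames [K, D, M]
J: fault, evict M, frames [K, D, J]
M: fault, evict J, frames [K, D, M]
K: hit
D: hit
Page faults: 16.

16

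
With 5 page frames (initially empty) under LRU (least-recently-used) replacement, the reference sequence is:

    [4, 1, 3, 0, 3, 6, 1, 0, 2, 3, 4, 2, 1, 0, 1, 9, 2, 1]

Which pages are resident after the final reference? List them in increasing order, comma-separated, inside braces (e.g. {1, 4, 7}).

4 → fault, frames [4]
1 → fault, frames [4, 1]
3 → fault, frames [4, 1, 3]
0 → fault, frames [4, 1, 3, 0]
3 → hit
6 → fault, frames [4, 1, 0, 3, 6]
1 → hit
0 → hit
2 → fault, evict 4, frames [3, 6, 1, 0, 2]
3 → hit
4 → fault, evict 6, frames [1, 0, 2, 3, 4]
2 → hit
1 → hit
0 → hit
1 → hit
9 → fault, evict 3, frames [4, 2, 0, 1, 9]
2 → hit
1 → hit

{0, 1, 2, 4, 9}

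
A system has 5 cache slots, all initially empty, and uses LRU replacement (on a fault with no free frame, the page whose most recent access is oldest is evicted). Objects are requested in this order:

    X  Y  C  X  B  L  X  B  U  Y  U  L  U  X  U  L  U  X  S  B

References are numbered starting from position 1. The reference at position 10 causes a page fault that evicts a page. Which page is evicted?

pos 1: X -> fault, frames [X]
pos 2: Y -> fault, frames [X, Y]
pos 3: C -> fault, frames [X, Y, C]
pos 4: X -> hit
pos 5: B -> fault, frames [Y, C, X, B]
pos 6: L -> fault, frames [Y, C, X, B, L]
pos 7: X -> hit
pos 8: B -> hit
pos 9: U -> fault, evict Y, frames [C, L, X, B, U]
pos 10: Y -> fault, evict C, frames [L, X, B, U, Y]
At position 10, page C is evicted.

C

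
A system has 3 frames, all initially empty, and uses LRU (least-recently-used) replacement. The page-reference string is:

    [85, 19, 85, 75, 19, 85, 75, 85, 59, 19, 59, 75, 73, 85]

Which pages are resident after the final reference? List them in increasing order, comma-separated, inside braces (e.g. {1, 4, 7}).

{73, 75, 85}

85 → miss, frames (85)
19 → miss, frames (85 19)
85 → hit
75 → miss, frames (19 85 75)
19 → hit
85 → hit
75 → hit
85 → hit
59 → miss, evict 19, frames (75 85 59)
19 → miss, evict 75, frames (85 59 19)
59 → hit
75 → miss, evict 85, frames (19 59 75)
73 → miss, evict 19, frames (59 75 73)
85 → miss, evict 59, frames (75 73 85)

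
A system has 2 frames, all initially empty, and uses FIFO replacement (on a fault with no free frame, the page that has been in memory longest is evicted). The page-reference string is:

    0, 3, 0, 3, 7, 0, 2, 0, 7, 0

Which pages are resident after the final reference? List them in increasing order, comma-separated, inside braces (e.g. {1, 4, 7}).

{0, 7}

0: fault, frames (0)
3: fault, frames (0 3)
0: hit
3: hit
7: fault, evict 0, frames (3 7)
0: fault, evict 3, frames (7 0)
2: fault, evict 7, frames (0 2)
0: hit
7: fault, evict 0, frames (2 7)
0: fault, evict 2, frames (7 0)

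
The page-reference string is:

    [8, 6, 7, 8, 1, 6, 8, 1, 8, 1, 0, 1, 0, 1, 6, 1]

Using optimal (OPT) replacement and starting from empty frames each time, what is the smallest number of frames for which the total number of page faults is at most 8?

f=1: 16 faults
f=2: 8 faults
f=3: 5 faults
f=4: 5 faults
f=5: 5 faults
Smallest f with faults ≤ 8 is 2.

2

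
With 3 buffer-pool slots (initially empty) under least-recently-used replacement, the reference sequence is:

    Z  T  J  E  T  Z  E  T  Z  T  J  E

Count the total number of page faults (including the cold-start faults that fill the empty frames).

7

Z -> miss, frames (Z)
T -> miss, frames (Z T)
J -> miss, frames (Z T J)
E -> miss, evict Z, frames (T J E)
T -> hit
Z -> miss, evict J, frames (E T Z)
E -> hit
T -> hit
Z -> hit
T -> hit
J -> miss, evict E, frames (Z T J)
E -> miss, evict Z, frames (T J E)
Page faults: 7.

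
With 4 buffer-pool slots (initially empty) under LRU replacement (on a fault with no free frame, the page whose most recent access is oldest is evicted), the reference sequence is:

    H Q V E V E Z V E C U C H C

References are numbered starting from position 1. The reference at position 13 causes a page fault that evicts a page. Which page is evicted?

V

pos 1: H → fault, frames [H]
pos 2: Q → fault, frames [H, Q]
pos 3: V → fault, frames [H, Q, V]
pos 4: E → fault, frames [H, Q, V, E]
pos 5: V → hit
pos 6: E → hit
pos 7: Z → fault, evict H, frames [Q, V, E, Z]
pos 8: V → hit
pos 9: E → hit
pos 10: C → fault, evict Q, frames [Z, V, E, C]
pos 11: U → fault, evict Z, frames [V, E, C, U]
pos 12: C → hit
pos 13: H → fault, evict V, frames [E, U, C, H]
At position 13, page V is evicted.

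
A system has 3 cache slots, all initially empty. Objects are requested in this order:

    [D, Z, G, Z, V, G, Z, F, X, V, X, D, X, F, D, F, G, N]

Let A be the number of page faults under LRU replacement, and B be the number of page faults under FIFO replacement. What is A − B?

2

Under LRU: F F F . F . . F F F . F . F . . F F → 11 faults.
Under FIFO: F F F . F . . F F . . F . . . . F F → 9 faults.
A − B = 11 − 9 = 2.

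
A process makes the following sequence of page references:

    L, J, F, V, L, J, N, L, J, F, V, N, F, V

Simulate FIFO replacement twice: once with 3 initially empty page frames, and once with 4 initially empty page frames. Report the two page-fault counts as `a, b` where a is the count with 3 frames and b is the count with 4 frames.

3 frames: F F F F F F F . . F F . . . → 9 faults.
4 frames: F F F F . . F F F F F F . . → 10 faults.
10 > 9: adding a frame increased faults — Belady's anomaly.

9, 10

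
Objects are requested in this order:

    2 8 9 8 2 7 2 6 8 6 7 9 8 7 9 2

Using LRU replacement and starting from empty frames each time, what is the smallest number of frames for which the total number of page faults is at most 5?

5

f=1: 16 faults
f=2: 13 faults
f=3: 10 faults
f=4: 7 faults
f=5: 5 faults
Smallest f with faults ≤ 5 is 5.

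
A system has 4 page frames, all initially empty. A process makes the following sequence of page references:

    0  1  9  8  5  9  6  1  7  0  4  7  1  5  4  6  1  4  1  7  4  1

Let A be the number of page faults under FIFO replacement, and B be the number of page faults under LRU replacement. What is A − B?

Under FIFO: F F F F F . F F F F F . . F . F F . . F F . → 15 faults.
Under LRU: F F F F F . F F F F F . . F . F . . . F . . → 13 faults.
A − B = 15 − 13 = 2.

2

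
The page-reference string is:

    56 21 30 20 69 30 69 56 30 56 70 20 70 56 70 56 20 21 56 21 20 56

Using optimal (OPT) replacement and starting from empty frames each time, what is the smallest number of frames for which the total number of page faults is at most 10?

f=1: 22 faults
f=2: 12 faults
f=3: 8 faults
f=4: 7 faults
f=5: 6 faults
f=6: 6 faults
Smallest f with faults ≤ 10 is 3.

3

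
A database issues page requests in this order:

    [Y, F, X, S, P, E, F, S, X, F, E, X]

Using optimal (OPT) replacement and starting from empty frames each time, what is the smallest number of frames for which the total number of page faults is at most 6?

f=1: 12 faults
f=2: 9 faults
f=3: 7 faults
f=4: 6 faults
f=5: 6 faults
f=6: 6 faults
Smallest f with faults ≤ 6 is 4.

4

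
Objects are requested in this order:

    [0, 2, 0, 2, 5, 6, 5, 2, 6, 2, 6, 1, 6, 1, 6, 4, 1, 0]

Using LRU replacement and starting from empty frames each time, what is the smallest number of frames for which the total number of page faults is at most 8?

f=1: 18 faults
f=2: 10 faults
f=3: 7 faults
f=4: 7 faults
f=5: 7 faults
f=6: 6 faults
Smallest f with faults ≤ 8 is 3.

3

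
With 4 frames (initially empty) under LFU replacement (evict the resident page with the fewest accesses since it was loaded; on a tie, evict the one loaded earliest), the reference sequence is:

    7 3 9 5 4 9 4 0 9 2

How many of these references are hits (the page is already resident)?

7: miss, frames (7)
3: miss, frames (7 3)
9: miss, frames (7 3 9)
5: miss, frames (7 3 9 5)
4: miss, evict 7, frames (3 9 5 4)
9: hit
4: hit
0: miss, evict 3, frames (9 5 4 0)
9: hit
2: miss, evict 5, frames (9 4 0 2)
Hits: 3.

3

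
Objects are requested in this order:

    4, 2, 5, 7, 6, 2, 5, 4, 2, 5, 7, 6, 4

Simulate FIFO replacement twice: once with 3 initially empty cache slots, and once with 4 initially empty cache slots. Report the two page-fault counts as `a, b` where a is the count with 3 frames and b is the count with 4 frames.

3 frames: F F F F F F F F . . F F . → 10 faults.
4 frames: F F F F F . . F F F F F F → 11 faults.
11 > 10: adding a frame increased faults — Belady's anomaly.

10, 11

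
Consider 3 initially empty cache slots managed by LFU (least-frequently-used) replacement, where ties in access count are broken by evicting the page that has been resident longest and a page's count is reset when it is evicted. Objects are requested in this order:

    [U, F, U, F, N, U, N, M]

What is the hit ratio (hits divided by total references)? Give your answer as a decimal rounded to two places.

0.50

U → fault, frames (U)
F → fault, frames (U F)
U → hit
F → hit
N → fault, frames (U F N)
U → hit
N → hit
M → fault, evict F, frames (U N M)
Hits: 4 of 8 references → 4/8 = 0.5000.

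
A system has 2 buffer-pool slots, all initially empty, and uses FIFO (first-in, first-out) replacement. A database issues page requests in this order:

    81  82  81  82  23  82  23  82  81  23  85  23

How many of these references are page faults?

6

81 -> fault, frames [81]
82 -> fault, frames [81, 82]
81 -> hit
82 -> hit
23 -> fault, evict 81, frames [82, 23]
82 -> hit
23 -> hit
82 -> hit
81 -> fault, evict 82, frames [23, 81]
23 -> hit
85 -> fault, evict 23, frames [81, 85]
23 -> fault, evict 81, frames [85, 23]
Page faults: 6.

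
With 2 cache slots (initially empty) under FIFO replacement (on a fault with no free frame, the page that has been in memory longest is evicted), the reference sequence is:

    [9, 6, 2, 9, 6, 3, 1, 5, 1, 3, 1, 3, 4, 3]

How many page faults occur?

12

9 -> miss, frames [9]
6 -> miss, frames [9, 6]
2 -> miss, evict 9, frames [6, 2]
9 -> miss, evict 6, frames [2, 9]
6 -> miss, evict 2, frames [9, 6]
3 -> miss, evict 9, frames [6, 3]
1 -> miss, evict 6, frames [3, 1]
5 -> miss, evict 3, frames [1, 5]
1 -> hit
3 -> miss, evict 1, frames [5, 3]
1 -> miss, evict 5, frames [3, 1]
3 -> hit
4 -> miss, evict 3, frames [1, 4]
3 -> miss, evict 1, frames [4, 3]
Page faults: 12.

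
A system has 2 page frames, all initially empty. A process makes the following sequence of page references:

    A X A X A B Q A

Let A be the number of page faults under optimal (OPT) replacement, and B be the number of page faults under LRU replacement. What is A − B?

Under OPT: F F . . . F F . → 4 faults.
Under LRU: F F . . . F F F → 5 faults.
A − B = 4 − 5 = -1.

-1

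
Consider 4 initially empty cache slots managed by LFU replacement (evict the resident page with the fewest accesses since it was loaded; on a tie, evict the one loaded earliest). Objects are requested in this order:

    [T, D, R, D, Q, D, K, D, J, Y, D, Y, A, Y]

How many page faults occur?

8

T -> miss, frames [T]
D -> miss, frames [T, D]
R -> miss, frames [T, D, R]
D -> hit
Q -> miss, frames [T, D, R, Q]
D -> hit
K -> miss, evict T, frames [D, R, Q, K]
D -> hit
J -> miss, evict R, frames [D, Q, K, J]
Y -> miss, evict Q, frames [D, K, J, Y]
D -> hit
Y -> hit
A -> miss, evict K, frames [D, J, Y, A]
Y -> hit
Page faults: 8.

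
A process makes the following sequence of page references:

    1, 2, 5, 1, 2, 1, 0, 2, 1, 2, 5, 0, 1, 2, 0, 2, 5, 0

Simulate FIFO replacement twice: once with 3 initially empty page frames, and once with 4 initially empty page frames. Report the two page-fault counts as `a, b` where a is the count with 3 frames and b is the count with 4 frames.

3 frames: F F F . . . F . F F F F F F . . F F → 12 faults.
4 frames: F F F . . . F . . . . . . . . . . . → 4 faults.
4 < 12: adding a frame reduced faults, as is typical.

12, 4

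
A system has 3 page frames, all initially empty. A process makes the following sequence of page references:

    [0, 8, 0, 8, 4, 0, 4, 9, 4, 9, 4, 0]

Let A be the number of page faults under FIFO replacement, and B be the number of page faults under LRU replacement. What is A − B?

1

Under FIFO: F F . . F . . F . . . F → 5 faults.
Under LRU: F F . . F . . F . . . . → 4 faults.
A − B = 5 − 4 = 1.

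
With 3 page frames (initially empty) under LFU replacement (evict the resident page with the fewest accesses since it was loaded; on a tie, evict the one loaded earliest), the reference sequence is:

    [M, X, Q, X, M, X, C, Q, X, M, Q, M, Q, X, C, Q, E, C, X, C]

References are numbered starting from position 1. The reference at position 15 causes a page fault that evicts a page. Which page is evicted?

pos 1: M → fault, frames (M)
pos 2: X → fault, frames (M X)
pos 3: Q → fault, frames (M X Q)
pos 4: X → hit
pos 5: M → hit
pos 6: X → hit
pos 7: C → fault, evict Q, frames (M X C)
pos 8: Q → fault, evict C, frames (M X Q)
pos 9: X → hit
pos 10: M → hit
pos 11: Q → hit
pos 12: M → hit
pos 13: Q → hit
pos 14: X → hit
pos 15: C → fault, evict Q, frames (M X C)
At position 15, page Q is evicted.

Q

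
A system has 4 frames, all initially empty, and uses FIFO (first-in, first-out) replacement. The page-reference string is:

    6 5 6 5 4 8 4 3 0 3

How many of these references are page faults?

6: miss, frames {6}
5: miss, frames {6,5}
6: hit
5: hit
4: miss, frames {6,5,4}
8: miss, frames {6,5,4,8}
4: hit
3: miss, evict 6, frames {5,4,8,3}
0: miss, evict 5, frames {4,8,3,0}
3: hit
Page faults: 6.

6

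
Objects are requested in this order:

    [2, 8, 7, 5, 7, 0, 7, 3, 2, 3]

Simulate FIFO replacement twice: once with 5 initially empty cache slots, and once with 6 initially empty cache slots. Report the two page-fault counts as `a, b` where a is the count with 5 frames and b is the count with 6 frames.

7, 6

5 frames: F F F F . F . F F . → 7 faults.
6 frames: F F F F . F . F . . → 6 faults.
6 < 7: adding a frame reduced faults, as is typical.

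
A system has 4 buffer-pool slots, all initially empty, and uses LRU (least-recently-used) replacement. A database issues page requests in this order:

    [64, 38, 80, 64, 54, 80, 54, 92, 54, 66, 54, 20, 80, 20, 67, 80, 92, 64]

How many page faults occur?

64: miss, frames {64}
38: miss, frames {64,38}
80: miss, frames {64,38,80}
64: hit
54: miss, frames {38,80,64,54}
80: hit
54: hit
92: miss, evict 38, frames {64,80,54,92}
54: hit
66: miss, evict 64, frames {80,92,54,66}
54: hit
20: miss, evict 80, frames {92,66,54,20}
80: miss, evict 92, frames {66,54,20,80}
20: hit
67: miss, evict 66, frames {54,80,20,67}
80: hit
92: miss, evict 54, frames {20,67,80,92}
64: miss, evict 20, frames {67,80,92,64}
Page faults: 11.

11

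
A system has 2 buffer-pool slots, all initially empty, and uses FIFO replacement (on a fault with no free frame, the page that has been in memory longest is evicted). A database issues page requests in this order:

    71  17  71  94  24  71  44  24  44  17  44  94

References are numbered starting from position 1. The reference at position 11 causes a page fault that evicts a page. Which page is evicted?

pos 1: 71 → miss, frames (71)
pos 2: 17 → miss, frames (71 17)
pos 3: 71 → hit
pos 4: 94 → miss, evict 71, frames (17 94)
pos 5: 24 → miss, evict 17, frames (94 24)
pos 6: 71 → miss, evict 94, frames (24 71)
pos 7: 44 → miss, evict 24, frames (71 44)
pos 8: 24 → miss, evict 71, frames (44 24)
pos 9: 44 → hit
pos 10: 17 → miss, evict 44, frames (24 17)
pos 11: 44 → miss, evict 24, frames (17 44)
At position 11, page 24 is evicted.

24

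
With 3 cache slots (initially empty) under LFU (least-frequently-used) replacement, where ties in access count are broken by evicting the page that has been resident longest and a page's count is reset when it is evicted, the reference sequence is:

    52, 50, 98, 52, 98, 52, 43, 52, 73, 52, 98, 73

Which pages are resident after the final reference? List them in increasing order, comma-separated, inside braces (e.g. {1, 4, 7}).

52 -> miss, frames [52]
50 -> miss, frames [52, 50]
98 -> miss, frames [52, 50, 98]
52 -> hit
98 -> hit
52 -> hit
43 -> miss, evict 50, frames [52, 98, 43]
52 -> hit
73 -> miss, evict 43, frames [52, 98, 73]
52 -> hit
98 -> hit
73 -> hit

{52, 73, 98}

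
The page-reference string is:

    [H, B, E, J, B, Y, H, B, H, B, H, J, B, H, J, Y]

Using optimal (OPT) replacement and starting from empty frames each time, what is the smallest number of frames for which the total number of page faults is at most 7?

3

f=1: 16 faults
f=2: 9 faults
f=3: 7 faults
f=4: 5 faults
f=5: 5 faults
Smallest f with faults ≤ 7 is 3.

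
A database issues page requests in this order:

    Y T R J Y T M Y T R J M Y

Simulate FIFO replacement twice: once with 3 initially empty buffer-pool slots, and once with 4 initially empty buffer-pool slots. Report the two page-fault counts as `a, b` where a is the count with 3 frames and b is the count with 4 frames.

10, 11

3 frames: F F F F F F F . . F F . F → 10 faults.
4 frames: F F F F . . F F F F F F F → 11 faults.
11 > 10: adding a frame increased faults — Belady's anomaly.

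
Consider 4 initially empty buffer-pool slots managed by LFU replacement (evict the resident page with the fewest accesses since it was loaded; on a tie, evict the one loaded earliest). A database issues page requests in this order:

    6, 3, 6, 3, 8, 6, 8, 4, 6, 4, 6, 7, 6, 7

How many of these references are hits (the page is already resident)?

9

6 -> fault, frames (6)
3 -> fault, frames (6 3)
6 -> hit
3 -> hit
8 -> fault, frames (6 3 8)
6 -> hit
8 -> hit
4 -> fault, frames (6 3 8 4)
6 -> hit
4 -> hit
6 -> hit
7 -> fault, evict 3, frames (6 8 4 7)
6 -> hit
7 -> hit
Hits: 9.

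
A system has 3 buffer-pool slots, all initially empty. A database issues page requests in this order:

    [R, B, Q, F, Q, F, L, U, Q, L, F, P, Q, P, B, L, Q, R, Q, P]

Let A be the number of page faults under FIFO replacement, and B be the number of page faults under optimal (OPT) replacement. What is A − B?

3

Under FIFO: F F F F . . F F F . F F . . F F F F . F → 14 faults.
Under OPT: F F F F . . F F . . F F . . F . . F . F → 11 faults.
A − B = 14 − 11 = 3.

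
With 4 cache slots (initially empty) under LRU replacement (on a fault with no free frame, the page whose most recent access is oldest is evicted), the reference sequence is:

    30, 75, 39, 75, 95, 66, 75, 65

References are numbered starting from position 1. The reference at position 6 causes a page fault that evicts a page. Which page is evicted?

30

pos 1: 30: fault, frames [30]
pos 2: 75: fault, frames [30, 75]
pos 3: 39: fault, frames [30, 75, 39]
pos 4: 75: hit
pos 5: 95: fault, frames [30, 39, 75, 95]
pos 6: 66: fault, evict 30, frames [39, 75, 95, 66]
At position 6, page 30 is evicted.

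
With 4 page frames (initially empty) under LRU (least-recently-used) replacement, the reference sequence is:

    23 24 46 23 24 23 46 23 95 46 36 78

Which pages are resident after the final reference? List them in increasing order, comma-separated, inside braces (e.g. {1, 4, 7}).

23 -> fault, frames {23}
24 -> fault, frames {23,24}
46 -> fault, frames {23,24,46}
23 -> hit
24 -> hit
23 -> hit
46 -> hit
23 -> hit
95 -> fault, frames {24,46,23,95}
46 -> hit
36 -> fault, evict 24, frames {23,95,46,36}
78 -> fault, evict 23, frames {95,46,36,78}

{36, 46, 78, 95}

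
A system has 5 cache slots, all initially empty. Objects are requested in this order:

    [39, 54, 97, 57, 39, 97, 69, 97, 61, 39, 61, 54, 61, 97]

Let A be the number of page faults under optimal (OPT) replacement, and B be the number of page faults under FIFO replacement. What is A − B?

-3

Under OPT: F F F F . . F . F . . . . . → 6 faults.
Under FIFO: F F F F . . F . F F . F . F → 9 faults.
A − B = 6 − 9 = -3.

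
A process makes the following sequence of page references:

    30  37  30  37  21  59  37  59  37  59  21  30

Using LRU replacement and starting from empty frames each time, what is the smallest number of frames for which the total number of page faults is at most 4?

4

f=1: 12 faults
f=2: 7 faults
f=3: 5 faults
f=4: 4 faults
Smallest f with faults ≤ 4 is 4.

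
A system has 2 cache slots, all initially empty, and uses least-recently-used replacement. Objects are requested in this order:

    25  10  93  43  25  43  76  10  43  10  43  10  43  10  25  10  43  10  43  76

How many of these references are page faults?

25: miss, frames (25)
10: miss, frames (25 10)
93: miss, evict 25, frames (10 93)
43: miss, evict 10, frames (93 43)
25: miss, evict 93, frames (43 25)
43: hit
76: miss, evict 25, frames (43 76)
10: miss, evict 43, frames (76 10)
43: miss, evict 76, frames (10 43)
10: hit
43: hit
10: hit
43: hit
10: hit
25: miss, evict 43, frames (10 25)
10: hit
43: miss, evict 25, frames (10 43)
10: hit
43: hit
76: miss, evict 10, frames (43 76)
Page faults: 11.

11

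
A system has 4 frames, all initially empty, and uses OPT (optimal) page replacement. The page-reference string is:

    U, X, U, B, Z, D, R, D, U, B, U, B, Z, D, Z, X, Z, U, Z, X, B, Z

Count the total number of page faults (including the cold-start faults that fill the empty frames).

U -> miss, frames (U)
X -> miss, frames (U X)
U -> hit
B -> miss, frames (U X B)
Z -> miss, frames (U X B Z)
D -> miss, evict X, frames (U B Z D)
R -> miss, evict Z, frames (U B D R)
D -> hit
U -> hit
B -> hit
U -> hit
B -> hit
Z -> miss, evict R, frames (U B D Z)
D -> hit
Z -> hit
X -> miss, evict D, frames (U B Z X)
Z -> hit
U -> hit
Z -> hit
X -> hit
B -> hit
Z -> hit
Page faults: 8.

8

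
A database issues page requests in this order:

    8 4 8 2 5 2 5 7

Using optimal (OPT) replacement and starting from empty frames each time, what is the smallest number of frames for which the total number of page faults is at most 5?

f=1: 8 faults
f=2: 5 faults
f=3: 5 faults
f=4: 5 faults
f=5: 5 faults
Smallest f with faults ≤ 5 is 2.

2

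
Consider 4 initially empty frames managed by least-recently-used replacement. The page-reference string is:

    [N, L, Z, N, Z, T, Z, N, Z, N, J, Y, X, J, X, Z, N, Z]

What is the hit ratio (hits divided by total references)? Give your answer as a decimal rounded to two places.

N → fault, frames [N]
L → fault, frames [N, L]
Z → fault, frames [N, L, Z]
N → hit
Z → hit
T → fault, frames [L, N, Z, T]
Z → hit
N → hit
Z → hit
N → hit
J → fault, evict L, frames [T, Z, N, J]
Y → fault, evict T, frames [Z, N, J, Y]
X → fault, evict Z, frames [N, J, Y, X]
J → hit
X → hit
Z → fault, evict N, frames [Y, J, X, Z]
N → fault, evict Y, frames [J, X, Z, N]
Z → hit
Hits: 9 of 18 references → 9/18 = 0.5000.

0.50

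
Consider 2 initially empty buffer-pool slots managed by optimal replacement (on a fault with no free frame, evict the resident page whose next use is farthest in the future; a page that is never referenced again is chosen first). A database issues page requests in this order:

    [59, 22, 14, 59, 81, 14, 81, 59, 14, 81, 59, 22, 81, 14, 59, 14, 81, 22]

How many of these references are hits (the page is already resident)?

7

59: miss, frames {59}
22: miss, frames {59,22}
14: miss, evict 22, frames {59,14}
59: hit
81: miss, evict 59, frames {14,81}
14: hit
81: hit
59: miss, evict 81, frames {14,59}
14: hit
81: miss, evict 14, frames {59,81}
59: hit
22: miss, evict 59, frames {81,22}
81: hit
14: miss, evict 22, frames {81,14}
59: miss, evict 81, frames {14,59}
14: hit
81: miss, evict 59, frames {14,81}
22: miss, evict 81, frames {14,22}
Hits: 7.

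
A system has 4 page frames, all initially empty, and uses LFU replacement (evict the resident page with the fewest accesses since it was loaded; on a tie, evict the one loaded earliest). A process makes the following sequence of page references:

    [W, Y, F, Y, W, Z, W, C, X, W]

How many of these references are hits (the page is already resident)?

4

W: miss, frames (W)
Y: miss, frames (W Y)
F: miss, frames (W Y F)
Y: hit
W: hit
Z: miss, frames (W Y F Z)
W: hit
C: miss, evict F, frames (W Y Z C)
X: miss, evict Z, frames (W Y C X)
W: hit
Hits: 4.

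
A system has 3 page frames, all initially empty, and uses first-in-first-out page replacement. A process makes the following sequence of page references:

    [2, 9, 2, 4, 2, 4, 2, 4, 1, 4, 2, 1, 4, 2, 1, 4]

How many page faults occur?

5

2 -> fault, frames [2]
9 -> fault, frames [2, 9]
2 -> hit
4 -> fault, frames [2, 9, 4]
2 -> hit
4 -> hit
2 -> hit
4 -> hit
1 -> fault, evict 2, frames [9, 4, 1]
4 -> hit
2 -> fault, evict 9, frames [4, 1, 2]
1 -> hit
4 -> hit
2 -> hit
1 -> hit
4 -> hit
Page faults: 5.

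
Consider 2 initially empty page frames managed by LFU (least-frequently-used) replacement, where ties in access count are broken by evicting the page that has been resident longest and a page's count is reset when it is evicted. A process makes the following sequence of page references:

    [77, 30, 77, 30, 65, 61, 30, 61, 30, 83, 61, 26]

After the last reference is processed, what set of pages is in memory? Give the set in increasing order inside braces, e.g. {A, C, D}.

77 -> miss, frames [77]
30 -> miss, frames [77, 30]
77 -> hit
30 -> hit
65 -> miss, evict 77, frames [30, 65]
61 -> miss, evict 65, frames [30, 61]
30 -> hit
61 -> hit
30 -> hit
83 -> miss, evict 61, frames [30, 83]
61 -> miss, evict 83, frames [30, 61]
26 -> miss, evict 61, frames [30, 26]

{26, 30}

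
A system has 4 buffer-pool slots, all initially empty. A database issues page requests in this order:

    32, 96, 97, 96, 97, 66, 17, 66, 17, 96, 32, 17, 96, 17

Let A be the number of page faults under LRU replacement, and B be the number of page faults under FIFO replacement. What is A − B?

Under LRU: F F F . . F F . . . F . . . → 6 faults.
Under FIFO: F F F . . F F . . . F . F . → 7 faults.
A − B = 6 − 7 = -1.

-1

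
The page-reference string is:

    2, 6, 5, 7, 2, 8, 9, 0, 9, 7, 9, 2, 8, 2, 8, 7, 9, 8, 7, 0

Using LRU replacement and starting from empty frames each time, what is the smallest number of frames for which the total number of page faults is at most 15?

f=1: 20 faults
f=2: 16 faults
f=3: 14 faults
f=4: 11 faults
f=5: 7 faults
f=6: 7 faults
f=7: 7 faults
Smallest f with faults ≤ 15 is 3.

3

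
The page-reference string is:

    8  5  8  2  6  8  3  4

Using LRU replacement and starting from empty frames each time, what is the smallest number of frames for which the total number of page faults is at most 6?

f=1: 8 faults
f=2: 7 faults
f=3: 6 faults
f=4: 6 faults
f=5: 6 faults
f=6: 6 faults
Smallest f with faults ≤ 6 is 3.

3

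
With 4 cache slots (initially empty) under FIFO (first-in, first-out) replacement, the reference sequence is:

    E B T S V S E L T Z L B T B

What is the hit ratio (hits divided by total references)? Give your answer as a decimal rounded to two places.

E -> fault, frames [E]
B -> fault, frames [E, B]
T -> fault, frames [E, B, T]
S -> fault, frames [E, B, T, S]
V -> fault, evict E, frames [B, T, S, V]
S -> hit
E -> fault, evict B, frames [T, S, V, E]
L -> fault, evict T, frames [S, V, E, L]
T -> fault, evict S, frames [V, E, L, T]
Z -> fault, evict V, frames [E, L, T, Z]
L -> hit
B -> fault, evict E, frames [L, T, Z, B]
T -> hit
B -> hit
Hits: 4 of 14 references → 4/14 = 0.2857.

0.29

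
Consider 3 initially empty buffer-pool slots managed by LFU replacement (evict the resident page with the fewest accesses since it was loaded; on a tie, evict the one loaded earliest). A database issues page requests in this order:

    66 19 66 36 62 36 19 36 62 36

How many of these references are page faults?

6

66 -> fault, frames [66]
19 -> fault, frames [66, 19]
66 -> hit
36 -> fault, frames [66, 19, 36]
62 -> fault, evict 19, frames [66, 36, 62]
36 -> hit
19 -> fault, evict 62, frames [66, 36, 19]
36 -> hit
62 -> fault, evict 19, frames [66, 36, 62]
36 -> hit
Page faults: 6.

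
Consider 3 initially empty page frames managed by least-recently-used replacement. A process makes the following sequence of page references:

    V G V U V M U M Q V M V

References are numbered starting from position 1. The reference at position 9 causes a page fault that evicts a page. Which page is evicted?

pos 1: V: fault, frames [V]
pos 2: G: fault, frames [V, G]
pos 3: V: hit
pos 4: U: fault, frames [G, V, U]
pos 5: V: hit
pos 6: M: fault, evict G, frames [U, V, M]
pos 7: U: hit
pos 8: M: hit
pos 9: Q: fault, evict V, frames [U, M, Q]
At position 9, page V is evicted.

V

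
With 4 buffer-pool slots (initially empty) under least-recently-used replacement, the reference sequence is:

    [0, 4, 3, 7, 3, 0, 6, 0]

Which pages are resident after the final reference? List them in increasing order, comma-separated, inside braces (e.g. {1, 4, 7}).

{0, 3, 6, 7}

0 → fault, frames {0}
4 → fault, frames {0,4}
3 → fault, frames {0,4,3}
7 → fault, frames {0,4,3,7}
3 → hit
0 → hit
6 → fault, evict 4, frames {7,3,0,6}
0 → hit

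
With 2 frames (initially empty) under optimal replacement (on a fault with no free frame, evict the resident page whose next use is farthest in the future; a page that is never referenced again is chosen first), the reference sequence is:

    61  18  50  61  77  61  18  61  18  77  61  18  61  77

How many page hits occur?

6

61 → miss, frames {61}
18 → miss, frames {61,18}
50 → miss, evict 18, frames {61,50}
61 → hit
77 → miss, evict 50, frames {61,77}
61 → hit
18 → miss, evict 77, frames {61,18}
61 → hit
18 → hit
77 → miss, evict 18, frames {61,77}
61 → hit
18 → miss, evict 77, frames {61,18}
61 → hit
77 → miss, evict 18, frames {61,77}
Hits: 6.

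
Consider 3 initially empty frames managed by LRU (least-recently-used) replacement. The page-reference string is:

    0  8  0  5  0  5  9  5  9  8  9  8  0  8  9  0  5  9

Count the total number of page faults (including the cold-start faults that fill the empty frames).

0 -> miss, frames [0]
8 -> miss, frames [0, 8]
0 -> hit
5 -> miss, frames [8, 0, 5]
0 -> hit
5 -> hit
9 -> miss, evict 8, frames [0, 5, 9]
5 -> hit
9 -> hit
8 -> miss, evict 0, frames [5, 9, 8]
9 -> hit
8 -> hit
0 -> miss, evict 5, frames [9, 8, 0]
8 -> hit
9 -> hit
0 -> hit
5 -> miss, evict 8, frames [9, 0, 5]
9 -> hit
Page faults: 7.

7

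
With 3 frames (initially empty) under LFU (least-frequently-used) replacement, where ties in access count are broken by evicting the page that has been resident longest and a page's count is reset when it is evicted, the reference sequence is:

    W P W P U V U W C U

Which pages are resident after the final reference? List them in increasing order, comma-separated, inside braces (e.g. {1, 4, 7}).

{P, U, W}

W → fault, frames {W}
P → fault, frames {W,P}
W → hit
P → hit
U → fault, frames {W,P,U}
V → fault, evict U, frames {W,P,V}
U → fault, evict V, frames {W,P,U}
W → hit
C → fault, evict U, frames {W,P,C}
U → fault, evict C, frames {W,P,U}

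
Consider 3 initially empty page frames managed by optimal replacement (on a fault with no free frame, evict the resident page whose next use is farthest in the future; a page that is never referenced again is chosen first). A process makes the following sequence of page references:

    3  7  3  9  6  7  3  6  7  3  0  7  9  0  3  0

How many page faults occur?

3: fault, frames [3]
7: fault, frames [3, 7]
3: hit
9: fault, frames [3, 7, 9]
6: fault, evict 9, frames [3, 7, 6]
7: hit
3: hit
6: hit
7: hit
3: hit
0: fault, evict 6, frames [3, 7, 0]
7: hit
9: fault, evict 7, frames [3, 0, 9]
0: hit
3: hit
0: hit
Page faults: 6.

6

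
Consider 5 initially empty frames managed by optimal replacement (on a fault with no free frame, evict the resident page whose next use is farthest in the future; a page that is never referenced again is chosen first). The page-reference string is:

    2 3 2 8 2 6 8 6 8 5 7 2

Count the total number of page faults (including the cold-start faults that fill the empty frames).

6

2 → fault, frames [2]
3 → fault, frames [2, 3]
2 → hit
8 → fault, frames [2, 3, 8]
2 → hit
6 → fault, frames [2, 3, 8, 6]
8 → hit
6 → hit
8 → hit
5 → fault, frames [2, 3, 8, 6, 5]
7 → fault, evict 5, frames [2, 3, 8, 6, 7]
2 → hit
Page faults: 6.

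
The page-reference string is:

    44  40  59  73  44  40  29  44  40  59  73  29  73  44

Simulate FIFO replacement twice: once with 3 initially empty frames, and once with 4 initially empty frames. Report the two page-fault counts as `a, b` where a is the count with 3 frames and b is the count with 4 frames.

3 frames: F F F F F F F . . F F . . F → 10 faults.
4 frames: F F F F . . F F F F F F . F → 11 faults.
11 > 10: adding a frame increased faults — Belady's anomaly.

10, 11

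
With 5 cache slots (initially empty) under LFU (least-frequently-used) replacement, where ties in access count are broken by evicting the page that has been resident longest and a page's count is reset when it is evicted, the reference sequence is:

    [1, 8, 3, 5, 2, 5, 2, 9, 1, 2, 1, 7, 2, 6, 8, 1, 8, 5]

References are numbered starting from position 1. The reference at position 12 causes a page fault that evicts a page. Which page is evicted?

3

pos 1: 1: miss, frames [1]
pos 2: 8: miss, frames [1, 8]
pos 3: 3: miss, frames [1, 8, 3]
pos 4: 5: miss, frames [1, 8, 3, 5]
pos 5: 2: miss, frames [1, 8, 3, 5, 2]
pos 6: 5: hit
pos 7: 2: hit
pos 8: 9: miss, evict 1, frames [8, 3, 5, 2, 9]
pos 9: 1: miss, evict 8, frames [3, 5, 2, 9, 1]
pos 10: 2: hit
pos 11: 1: hit
pos 12: 7: miss, evict 3, frames [5, 2, 9, 1, 7]
At position 12, page 3 is evicted.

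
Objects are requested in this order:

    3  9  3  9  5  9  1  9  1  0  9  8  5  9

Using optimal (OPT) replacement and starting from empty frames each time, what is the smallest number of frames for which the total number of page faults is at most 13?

f=1: 14 faults
f=2: 7 faults
f=3: 6 faults
f=4: 6 faults
f=5: 6 faults
f=6: 6 faults
Smallest f with faults ≤ 13 is 2.

2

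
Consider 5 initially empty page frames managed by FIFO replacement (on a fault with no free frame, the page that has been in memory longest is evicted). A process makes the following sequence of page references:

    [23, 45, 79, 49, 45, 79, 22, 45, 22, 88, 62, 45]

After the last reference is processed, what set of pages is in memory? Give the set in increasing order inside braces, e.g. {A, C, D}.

23: fault, frames {23}
45: fault, frames {23,45}
79: fault, frames {23,45,79}
49: fault, frames {23,45,79,49}
45: hit
79: hit
22: fault, frames {23,45,79,49,22}
45: hit
22: hit
88: fault, evict 23, frames {45,79,49,22,88}
62: fault, evict 45, frames {79,49,22,88,62}
45: fault, evict 79, frames {49,22,88,62,45}

{22, 45, 49, 62, 88}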